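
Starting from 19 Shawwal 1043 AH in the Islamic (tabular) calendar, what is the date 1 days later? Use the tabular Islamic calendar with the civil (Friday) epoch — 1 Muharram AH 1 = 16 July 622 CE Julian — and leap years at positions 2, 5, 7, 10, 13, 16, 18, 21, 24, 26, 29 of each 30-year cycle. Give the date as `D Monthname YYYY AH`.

JDN of 19 Shawwal 1043 AH = 2317974.
2317974 + 1 = 2317975.
JDN 2317975 in the tabular Islamic calendar is 20 Shawwal 1043 AH.

20 Shawwal 1043 AH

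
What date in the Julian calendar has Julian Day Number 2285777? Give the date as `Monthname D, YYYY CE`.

JDN 2285777 is 22 February 1546 in the proleptic Gregorian calendar.
In the Julian calendar that day is February 12, 1546 CE.

February 12, 1546 CE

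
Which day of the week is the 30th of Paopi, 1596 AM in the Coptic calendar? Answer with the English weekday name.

Equivalently 9 November 1879 Gregorian, JDN 2407663.
JDN 2407663 mod 7 = 6, and JDN 0 was a Monday, so this is a Sunday.

Sunday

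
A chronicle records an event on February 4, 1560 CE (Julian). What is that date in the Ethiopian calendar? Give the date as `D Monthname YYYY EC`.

Both dates share Julian Day Number 2290882; in the Ethiopian calendar that is 9 Yekatit 1552 EC.

9 Yekatit 1552 EC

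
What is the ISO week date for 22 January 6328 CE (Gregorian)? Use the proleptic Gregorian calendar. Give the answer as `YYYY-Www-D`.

6328-W03-7

The weekday is Sunday (ISO weekday 7).
That Sunday belongs to ISO week 3 of ISO year 6328.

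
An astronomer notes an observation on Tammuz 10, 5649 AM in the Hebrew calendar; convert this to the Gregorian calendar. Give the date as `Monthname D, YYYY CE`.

July 9, 1889 CE

Julian Day Number of the source date = 2411193.
Converting JDN 2411193 to the Gregorian calendar gives 9 July 1889 CE.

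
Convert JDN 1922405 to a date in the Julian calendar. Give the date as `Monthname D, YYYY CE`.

JDN 1922405 is 7 April 551 in the proleptic Gregorian calendar.
In the Julian calendar that day is April 5, 551 CE.

April 5, 551 CE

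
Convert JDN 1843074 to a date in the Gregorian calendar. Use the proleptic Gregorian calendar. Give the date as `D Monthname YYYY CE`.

24 January 334 CE

JDN 2451545 is 1 Jan 2000; 1843074 is −608471 days from there.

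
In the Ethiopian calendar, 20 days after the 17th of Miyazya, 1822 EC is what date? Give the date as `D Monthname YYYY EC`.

The starting date is JDN 2389567; 2389567 + 20 = 2389587.
JDN 2389587 corresponds to 7 Ginbot 1822 EC.

7 Ginbot 1822 EC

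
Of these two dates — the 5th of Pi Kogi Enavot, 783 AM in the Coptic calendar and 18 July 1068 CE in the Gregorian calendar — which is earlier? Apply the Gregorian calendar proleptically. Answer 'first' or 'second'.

first

Converting both to JDN: 2111019 vs 2111338; the smaller is the first.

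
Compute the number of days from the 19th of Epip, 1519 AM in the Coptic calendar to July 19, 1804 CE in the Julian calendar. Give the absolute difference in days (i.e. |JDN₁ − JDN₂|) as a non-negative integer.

First date → JDN 2379797; second date → JDN 2380169.
The interval is |2379797 − 2380169| = 372 days.

372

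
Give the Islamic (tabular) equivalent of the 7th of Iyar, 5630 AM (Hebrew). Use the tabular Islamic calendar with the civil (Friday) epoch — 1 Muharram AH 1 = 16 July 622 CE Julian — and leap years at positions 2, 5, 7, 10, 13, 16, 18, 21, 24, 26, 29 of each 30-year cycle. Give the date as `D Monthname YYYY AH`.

6 Safar 1287 AH

Both dates share Julian Day Number 2404191; in the tabular Islamic calendar that is 6 Safar 1287 AH.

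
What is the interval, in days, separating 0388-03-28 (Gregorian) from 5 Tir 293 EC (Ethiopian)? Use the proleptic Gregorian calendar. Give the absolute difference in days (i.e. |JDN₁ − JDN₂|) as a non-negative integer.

First date → JDN 1862861; second date → JDN 1830998.
The interval is |1862861 − 1830998| = 31863 days.

31863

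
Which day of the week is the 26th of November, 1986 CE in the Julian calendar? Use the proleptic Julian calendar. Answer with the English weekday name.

This is JDN 2446774 (9 December 1986 Gregorian).
2446774 ≡ 1 (mod 7); counting from Monday = 0 gives Tuesday.

Tuesday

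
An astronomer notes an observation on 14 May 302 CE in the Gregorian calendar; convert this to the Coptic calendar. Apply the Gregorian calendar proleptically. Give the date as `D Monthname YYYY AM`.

Both dates share Julian Day Number 1831496; in the Coptic calendar that is 18 Pashons 18 AM.

18 Pashons 18 AM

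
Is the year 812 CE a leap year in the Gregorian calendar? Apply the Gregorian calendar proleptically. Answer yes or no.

yes

812 is divisible by 4 and not by 100, so it is a leap year.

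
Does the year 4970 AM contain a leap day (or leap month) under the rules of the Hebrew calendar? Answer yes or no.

Hebrew year 4970 is year 11 of its 19-year Metonic cycle; leap years are at positions 3, 6, 8, 11, 14, 17, 19, so it is a leap year (13 months).

yes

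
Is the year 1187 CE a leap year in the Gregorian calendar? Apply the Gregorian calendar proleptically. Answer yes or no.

no

1187 is not divisible by 4, so it is a common year.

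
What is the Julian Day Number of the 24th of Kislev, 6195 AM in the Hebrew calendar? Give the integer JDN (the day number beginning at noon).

Equivalently 26 December 2434 (Gregorian).
JDN 2400001 is 17 November 1858 CE (Gregorian), MJD 0; the target day is +210419 days from there, so JDN = 2610420.

2610420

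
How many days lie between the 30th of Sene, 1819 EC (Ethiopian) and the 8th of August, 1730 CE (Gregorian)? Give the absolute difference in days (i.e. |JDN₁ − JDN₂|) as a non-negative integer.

JDN of the first date = 2388544.
JDN of the second date = 2353149.
|2353149 − 2388544| = 35395.

35395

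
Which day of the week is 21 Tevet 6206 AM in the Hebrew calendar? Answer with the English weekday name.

In the Gregorian calendar this is 20 January 2446 (JDN 2614463).
2614463 ≡ 5 (mod 7); counting from Monday = 0 gives Saturday.

Saturday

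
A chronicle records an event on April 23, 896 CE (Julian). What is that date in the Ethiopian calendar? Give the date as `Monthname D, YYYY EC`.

Both dates share Julian Day Number 2048435; in the Ethiopian calendar that is 28 Miyazya 888 EC.

Miyazya 28, 888 EC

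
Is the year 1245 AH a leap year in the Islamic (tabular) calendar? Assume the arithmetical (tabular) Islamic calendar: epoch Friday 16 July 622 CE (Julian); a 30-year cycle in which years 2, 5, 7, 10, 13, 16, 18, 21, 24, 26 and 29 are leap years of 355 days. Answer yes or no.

no

Year 1245 AH is year 15 of its 30-year cycle; leap positions are 2, 5, 7, 10, 13, 16, 18, 21, 24, 26, 29, so it is a common year (354 days).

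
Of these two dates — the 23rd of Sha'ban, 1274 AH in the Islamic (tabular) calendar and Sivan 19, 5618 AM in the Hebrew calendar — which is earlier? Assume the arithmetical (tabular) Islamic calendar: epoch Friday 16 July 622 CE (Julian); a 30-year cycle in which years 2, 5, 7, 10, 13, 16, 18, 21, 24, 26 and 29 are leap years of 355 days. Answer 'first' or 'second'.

The two dates have Julian Day Numbers 2399778 and 2399832 respectively.
Since 2399778 < 2399832, the first date comes first.

first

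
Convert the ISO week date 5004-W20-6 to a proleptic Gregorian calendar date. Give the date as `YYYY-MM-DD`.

ISO week 1 of 5004 is the week containing the first Thursday of 5004.
Week 20, day 6 (Saturday) lands on 5004-05-19.

5004-05-19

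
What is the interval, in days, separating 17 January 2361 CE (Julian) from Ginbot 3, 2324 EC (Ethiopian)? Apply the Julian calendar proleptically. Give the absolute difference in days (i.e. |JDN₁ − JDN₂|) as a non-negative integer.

10491

First date → JDN 2583430; second date → JDN 2572939.
The interval is |2583430 − 2572939| = 10491 days.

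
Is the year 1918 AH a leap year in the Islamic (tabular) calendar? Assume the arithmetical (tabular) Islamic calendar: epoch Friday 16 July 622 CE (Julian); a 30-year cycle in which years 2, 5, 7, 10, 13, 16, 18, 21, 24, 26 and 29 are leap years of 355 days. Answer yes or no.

no

Year 1918 AH is year 28 of its 30-year cycle; leap positions are 2, 5, 7, 10, 13, 16, 18, 21, 24, 26, 29, so it is a common year (354 days).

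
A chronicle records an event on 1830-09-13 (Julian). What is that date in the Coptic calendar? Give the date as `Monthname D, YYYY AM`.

Thout 16, 1547 AM

Julian Day Number of the source date = 2389721.
Converting JDN 2389721 to the Coptic calendar gives 16 Thout 1547 AM.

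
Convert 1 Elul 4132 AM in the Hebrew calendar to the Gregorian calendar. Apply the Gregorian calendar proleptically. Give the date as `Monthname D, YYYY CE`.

August 18, 372 CE

Both dates share Julian Day Number 1857160; in the Gregorian calendar that is 18 August 372 CE.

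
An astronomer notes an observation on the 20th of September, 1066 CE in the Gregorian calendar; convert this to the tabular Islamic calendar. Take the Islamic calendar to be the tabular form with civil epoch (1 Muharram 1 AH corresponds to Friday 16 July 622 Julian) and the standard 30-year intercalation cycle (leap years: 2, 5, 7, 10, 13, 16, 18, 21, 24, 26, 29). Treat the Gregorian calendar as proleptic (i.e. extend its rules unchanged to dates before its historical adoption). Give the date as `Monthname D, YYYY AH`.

Julian Day Number of the source date = 2110671.
Converting JDN 2110671 to the tabular Islamic calendar gives 20 Shawwal 458 AH.

Shawwal 20, 458 AH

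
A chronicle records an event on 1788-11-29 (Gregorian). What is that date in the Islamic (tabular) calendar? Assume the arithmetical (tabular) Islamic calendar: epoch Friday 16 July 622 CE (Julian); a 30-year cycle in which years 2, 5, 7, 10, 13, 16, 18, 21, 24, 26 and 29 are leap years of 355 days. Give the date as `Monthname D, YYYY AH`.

Safar 29, 1203 AH

Both dates share Julian Day Number 2374447; in the tabular Islamic calendar that is 29 Safar 1203 AH.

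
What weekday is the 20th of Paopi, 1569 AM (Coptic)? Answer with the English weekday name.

Friday

In the Gregorian calendar this is 29 October 1852 (JDN 2397791).
JDN 2397791 mod 7 = 4, and JDN 0 was a Monday, so this is a Friday.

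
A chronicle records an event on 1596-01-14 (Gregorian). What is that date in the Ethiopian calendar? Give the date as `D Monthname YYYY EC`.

Both dates share Julian Day Number 2304000; in the Ethiopian calendar that is 8 Tir 1588 EC.

8 Tir 1588 EC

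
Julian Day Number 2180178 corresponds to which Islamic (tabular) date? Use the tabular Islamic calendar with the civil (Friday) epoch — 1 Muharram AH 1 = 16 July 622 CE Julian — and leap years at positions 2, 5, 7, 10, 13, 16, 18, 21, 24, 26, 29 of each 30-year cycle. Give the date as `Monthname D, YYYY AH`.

Dhu al-Hijjah 13, 654 AH

The proleptic Gregorian equivalent of JDN 2180178 is 8 January 1257.
In the tabular Islamic calendar that day is Dhu al-Hijjah 13, 654 AH.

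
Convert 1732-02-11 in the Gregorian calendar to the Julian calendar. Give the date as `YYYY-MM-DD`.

1732-01-31

At this point the Julian calendar is 11 days behind the Gregorian.
11 February 1732 Gregorian − 11 days → 31 January 1732 Julian.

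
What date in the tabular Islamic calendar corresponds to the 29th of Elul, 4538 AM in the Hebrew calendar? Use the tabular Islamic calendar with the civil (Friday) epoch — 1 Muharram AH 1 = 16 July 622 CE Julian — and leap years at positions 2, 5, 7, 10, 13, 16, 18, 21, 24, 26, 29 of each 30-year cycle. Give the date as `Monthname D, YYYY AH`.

Dhu al-Qa'dah 29, 161 AH

Both dates share Julian Day Number 2005462; in the tabular Islamic calendar that is 29 Dhu al-Qa'dah 161 AH.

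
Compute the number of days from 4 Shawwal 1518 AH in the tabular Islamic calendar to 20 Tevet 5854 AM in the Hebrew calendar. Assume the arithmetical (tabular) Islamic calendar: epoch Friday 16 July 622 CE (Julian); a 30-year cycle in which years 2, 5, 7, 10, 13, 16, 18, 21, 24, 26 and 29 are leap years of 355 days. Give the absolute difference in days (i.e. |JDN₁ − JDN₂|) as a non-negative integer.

JDN of the first date = 2486283.
JDN of the second date = 2485886.
|2485886 − 2486283| = 397.

397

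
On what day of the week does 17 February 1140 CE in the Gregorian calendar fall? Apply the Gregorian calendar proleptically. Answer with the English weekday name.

JDN 2137483 mod 7 = 5, and JDN 0 was a Monday, so this is a Saturday.

Saturday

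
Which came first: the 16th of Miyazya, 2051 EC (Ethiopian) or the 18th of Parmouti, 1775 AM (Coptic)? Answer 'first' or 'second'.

first

Converting both to JDN: 2473208 vs 2473210; the smaller is the first.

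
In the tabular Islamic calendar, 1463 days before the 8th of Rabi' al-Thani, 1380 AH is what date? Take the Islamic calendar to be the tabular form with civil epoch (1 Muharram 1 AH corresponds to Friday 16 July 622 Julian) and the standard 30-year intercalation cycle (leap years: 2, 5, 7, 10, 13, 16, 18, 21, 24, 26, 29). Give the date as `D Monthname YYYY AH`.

The starting date is JDN 2437208; 2437208 − 1463 = 2435745.
JDN 2435745 corresponds to 22 Safar 1376 AH.

22 Safar 1376 AH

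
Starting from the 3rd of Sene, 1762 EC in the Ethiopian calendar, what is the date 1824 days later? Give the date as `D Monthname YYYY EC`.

1 Sene 1767 EC

JDN of the 3rd of Sene, 1762 EC = 2367698.
2367698 + 1824 = 2369522.
JDN 2369522 in the Ethiopian calendar is 1 Sene 1767 EC.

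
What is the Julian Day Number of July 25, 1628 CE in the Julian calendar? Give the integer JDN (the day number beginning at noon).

In the Gregorian calendar the same day is 4 August 1628.
JDN 2400001 is 17 November 1858 CE (Gregorian), MJD 0; the target day is −84110 days from there, so JDN = 2315891.

2315891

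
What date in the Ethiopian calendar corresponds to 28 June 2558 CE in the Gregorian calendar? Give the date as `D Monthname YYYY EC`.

17 Sene 2550 EC

Both dates share Julian Day Number 2655529; in the Ethiopian calendar that is 17 Sene 2550 EC.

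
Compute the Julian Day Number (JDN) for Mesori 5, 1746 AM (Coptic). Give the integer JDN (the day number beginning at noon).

2462725

Equivalently 11 August 2030 (Gregorian).
JDN 2299161 is 15 October 1582 CE (Gregorian); the target day is +163564 days from there, so JDN = 2462725.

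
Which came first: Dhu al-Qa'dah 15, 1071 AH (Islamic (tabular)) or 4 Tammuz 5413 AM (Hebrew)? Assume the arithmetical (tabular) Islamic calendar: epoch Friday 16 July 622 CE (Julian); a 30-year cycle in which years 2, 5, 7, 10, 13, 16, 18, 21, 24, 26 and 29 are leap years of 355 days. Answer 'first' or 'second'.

First date → JDN 2327921; second date → JDN 2324986.
JDN 2324986 < JDN 2327921, so the second date is earlier.

second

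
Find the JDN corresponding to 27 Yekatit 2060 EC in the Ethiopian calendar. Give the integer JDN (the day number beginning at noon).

Equivalently 6 March 2068 (Gregorian).
JDN 2400001 is 17 November 1858 CE (Gregorian), MJD 0; the target day is +76446 days from there, so JDN = 2476447.

2476447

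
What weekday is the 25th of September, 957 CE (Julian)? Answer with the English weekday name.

In the proleptic Gregorian calendar this is 30 September 957 (JDN 2070870).
JDN 2070870 mod 7 = 4, and JDN 0 was a Monday, so this is a Friday.

Friday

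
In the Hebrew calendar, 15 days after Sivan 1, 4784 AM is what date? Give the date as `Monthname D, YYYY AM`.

JDN of Sivan 1, 4784 AM = 2095206.
2095206 + 15 = 2095221.
JDN 2095221 in the Hebrew calendar is Sivan 16, 4784 AM.

Sivan 16, 4784 AM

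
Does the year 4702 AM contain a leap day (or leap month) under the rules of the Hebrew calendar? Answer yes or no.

no

Hebrew year 4702 is year 9 of its 19-year Metonic cycle; leap years are at positions 3, 6, 8, 11, 14, 17, 19, so it is a common year (12 months).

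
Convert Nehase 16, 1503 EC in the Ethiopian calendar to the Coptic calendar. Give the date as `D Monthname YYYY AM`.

Julian Day Number of the source date = 2273171.
Converting JDN 2273171 to the Coptic calendar gives 16 Mesori 1227 AM.

16 Mesori 1227 AM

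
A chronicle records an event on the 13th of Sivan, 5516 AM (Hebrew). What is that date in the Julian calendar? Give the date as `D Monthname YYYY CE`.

The source date corresponds to 11 June 1756 in the Gregorian calendar (JDN 2362588).
That day falls on 31 May 1756 CE in the Julian calendar.

31 May 1756 CE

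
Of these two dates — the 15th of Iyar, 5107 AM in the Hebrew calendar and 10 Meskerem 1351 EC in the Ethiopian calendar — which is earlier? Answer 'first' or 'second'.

First date → JDN 2213165; second date → JDN 2217317.
JDN 2213165 < JDN 2217317, so the first date is earlier.

first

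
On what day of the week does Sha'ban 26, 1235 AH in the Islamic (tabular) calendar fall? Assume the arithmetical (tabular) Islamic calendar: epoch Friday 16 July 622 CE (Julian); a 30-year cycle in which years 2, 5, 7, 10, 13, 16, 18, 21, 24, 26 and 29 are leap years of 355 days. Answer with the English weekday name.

Thursday

This is JDN 2385960 (8 June 1820 Gregorian).
JDN 2385960 mod 7 = 3, and JDN 0 was a Monday, so this is a Thursday.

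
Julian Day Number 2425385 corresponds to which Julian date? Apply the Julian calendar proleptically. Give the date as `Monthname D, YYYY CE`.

May 5, 1928 CE

The Gregorian equivalent of JDN 2425385 is 18 May 1928.
In the Julian calendar that day is May 5, 1928 CE.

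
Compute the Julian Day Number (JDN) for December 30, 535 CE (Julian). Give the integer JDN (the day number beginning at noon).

Equivalently 1 January 536 (proleptic Gregorian).
JDN 2400001 is 17 November 1858 CE (Gregorian), MJD 0; the target day is −483171 days from there, so JDN = 1916830.

1916830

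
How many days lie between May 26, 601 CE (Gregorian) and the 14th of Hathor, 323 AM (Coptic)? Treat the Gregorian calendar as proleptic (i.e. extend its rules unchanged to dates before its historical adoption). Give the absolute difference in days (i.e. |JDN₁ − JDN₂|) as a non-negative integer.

First date → JDN 1940716; second date → JDN 1942713.
The interval is |1940716 − 1942713| = 1997 days.

1997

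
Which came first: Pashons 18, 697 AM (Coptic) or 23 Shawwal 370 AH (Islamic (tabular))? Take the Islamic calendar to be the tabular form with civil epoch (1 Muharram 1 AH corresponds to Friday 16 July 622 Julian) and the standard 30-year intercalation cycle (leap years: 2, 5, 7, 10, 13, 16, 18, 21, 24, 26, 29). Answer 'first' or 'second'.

second

Converting both to JDN: 2079501 vs 2079489; the smaller is the second.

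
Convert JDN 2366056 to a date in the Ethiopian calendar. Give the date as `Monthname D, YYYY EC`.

Tahsas 2, 1758 EC

The Gregorian equivalent of JDN 2366056 is 9 December 1765.
In the Ethiopian calendar that day is Tahsas 2, 1758 EC.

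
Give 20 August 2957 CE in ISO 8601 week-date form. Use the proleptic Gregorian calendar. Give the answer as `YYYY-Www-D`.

The weekday is Saturday (ISO weekday 6).
That Saturday belongs to ISO week 33 of ISO year 2957.

2957-W33-6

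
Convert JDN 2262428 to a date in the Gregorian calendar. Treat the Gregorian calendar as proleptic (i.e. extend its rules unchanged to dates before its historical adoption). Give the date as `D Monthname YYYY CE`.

20 March 1482 CE

JDN 2451545 is 1 Jan 2000; 2262428 is −189117 days from there.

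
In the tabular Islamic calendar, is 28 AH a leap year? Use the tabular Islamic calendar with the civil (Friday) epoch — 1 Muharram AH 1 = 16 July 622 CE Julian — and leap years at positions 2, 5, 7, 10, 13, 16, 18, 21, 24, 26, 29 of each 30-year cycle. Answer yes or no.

Year 28 AH is year 28 of its 30-year cycle; leap positions are 2, 5, 7, 10, 13, 16, 18, 21, 24, 26, 29, so it is a common year (354 days).

no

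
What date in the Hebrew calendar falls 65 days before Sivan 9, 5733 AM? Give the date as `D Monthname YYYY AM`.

The starting date is JDN 2441843; 2441843 − 65 = 2441778.
JDN 2441778 corresponds to 3 Nisan 5733 AM.

3 Nisan 5733 AM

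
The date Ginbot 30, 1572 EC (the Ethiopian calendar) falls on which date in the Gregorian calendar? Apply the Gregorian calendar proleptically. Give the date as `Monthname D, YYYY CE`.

June 4, 1580 CE

Both dates share Julian Day Number 2298298; in the Gregorian calendar that is 4 June 1580 CE.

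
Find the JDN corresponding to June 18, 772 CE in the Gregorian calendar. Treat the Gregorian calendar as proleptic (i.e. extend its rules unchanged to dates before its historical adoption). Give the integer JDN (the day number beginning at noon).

JDN 2299161 is 15 October 1582 CE (Gregorian); the target day is −295965 days from there, so JDN = 2003196.

2003196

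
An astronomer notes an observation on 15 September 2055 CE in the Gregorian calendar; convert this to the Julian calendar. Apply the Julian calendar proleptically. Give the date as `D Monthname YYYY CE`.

For dates in this range the Gregorian date is 13 days ahead of the Julian.
15 September 2055 Gregorian − 13 days → 2 September 2055 Julian.

2 September 2055 CE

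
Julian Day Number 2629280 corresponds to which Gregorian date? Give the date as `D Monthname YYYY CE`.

Counting from JDN 2299161 = 15 Oct 1582 gives an offset of 330119 days.

15 August 2486 CE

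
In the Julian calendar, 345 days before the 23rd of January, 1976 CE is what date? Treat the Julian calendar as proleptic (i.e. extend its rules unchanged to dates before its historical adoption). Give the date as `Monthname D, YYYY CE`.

Counting 345 days back from JDN 2442814 reaches JDN 2442469, which is February 12, 1975 CE.

February 12, 1975 CE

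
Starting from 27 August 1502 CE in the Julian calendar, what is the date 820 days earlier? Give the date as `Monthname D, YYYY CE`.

JDN of 27 August 1502 CE = 2269902.
2269902 − 820 = 2269082.
JDN 2269082 in the Julian calendar is May 29, 1500 CE.

May 29, 1500 CE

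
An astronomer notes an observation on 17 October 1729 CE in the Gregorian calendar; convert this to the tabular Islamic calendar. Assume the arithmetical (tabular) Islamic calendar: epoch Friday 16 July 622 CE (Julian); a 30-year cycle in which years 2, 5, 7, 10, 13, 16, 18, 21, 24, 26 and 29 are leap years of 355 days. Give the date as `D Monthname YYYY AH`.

24 Rabi' al-Awwal 1142 AH

Julian Day Number of the source date = 2352854.
Converting JDN 2352854 to the tabular Islamic calendar gives 24 Rabi' al-Awwal 1142 AH.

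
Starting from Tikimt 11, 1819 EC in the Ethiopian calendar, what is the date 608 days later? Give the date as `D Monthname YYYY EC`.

JDN of Tikimt 11, 1819 EC = 2388285.
2388285 + 608 = 2388893.
JDN 2388893 in the Ethiopian calendar is 13 Sene 1820 EC.

13 Sene 1820 EC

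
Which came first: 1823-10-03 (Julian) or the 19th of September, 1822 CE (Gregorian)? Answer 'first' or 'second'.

Converting both to JDN: 2387184 vs 2386793; the smaller is the second.

second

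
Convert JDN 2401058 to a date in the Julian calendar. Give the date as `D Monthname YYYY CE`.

The Gregorian equivalent of JDN 2401058 is 9 October 1861.
In the Julian calendar that day is 27 September 1861 CE.

27 September 1861 CE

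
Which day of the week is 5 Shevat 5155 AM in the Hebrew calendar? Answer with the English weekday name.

Monday

This is JDN 2230578 (5 January 1395 Gregorian).
Since JDN mod 7 = 0 (0 = Monday), the day is Monday.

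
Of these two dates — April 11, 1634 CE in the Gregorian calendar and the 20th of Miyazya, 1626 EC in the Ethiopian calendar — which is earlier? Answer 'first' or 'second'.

First date → JDN 2317967; second date → JDN 2317981.
JDN 2317967 < JDN 2317981, so the first date is earlier.

first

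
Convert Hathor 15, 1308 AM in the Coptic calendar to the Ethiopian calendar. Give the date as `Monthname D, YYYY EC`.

Hidar 15, 1584 EC

Both dates share Julian Day Number 2302486; in the Ethiopian calendar that is 15 Hidar 1584 EC.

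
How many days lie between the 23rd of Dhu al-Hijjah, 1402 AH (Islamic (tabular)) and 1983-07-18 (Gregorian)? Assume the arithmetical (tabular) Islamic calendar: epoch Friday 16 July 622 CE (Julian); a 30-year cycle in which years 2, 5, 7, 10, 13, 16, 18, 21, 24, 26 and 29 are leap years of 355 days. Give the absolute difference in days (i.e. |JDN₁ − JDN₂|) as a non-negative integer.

279

JDN of the first date = 2445255.
JDN of the second date = 2445534.
|2445534 − 2445255| = 279.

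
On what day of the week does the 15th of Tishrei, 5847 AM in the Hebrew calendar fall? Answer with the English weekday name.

Monday

Equivalently 23 September 2086 Gregorian, JDN 2483222.
2483222 ≡ 0 (mod 7); counting from Monday = 0 gives Monday.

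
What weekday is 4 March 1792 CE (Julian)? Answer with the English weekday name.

Thursday

This is JDN 2375649 (15 March 1792 Gregorian).
JDN 2375649 mod 7 = 3, and JDN 0 was a Monday, so this is a Thursday.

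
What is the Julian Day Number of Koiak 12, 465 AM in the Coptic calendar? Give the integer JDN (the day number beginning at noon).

Equivalently 12 December 748 (proleptic Gregorian).
JDN 2451545 is 1 January 2000 CE (Gregorian); the target day is −456938 days from there, so JDN = 1994607.

1994607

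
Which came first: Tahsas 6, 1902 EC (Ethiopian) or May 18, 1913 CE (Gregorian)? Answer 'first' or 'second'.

First date → JDN 2418656; second date → JDN 2419906.
JDN 2418656 < JDN 2419906, so the first date is earlier.

first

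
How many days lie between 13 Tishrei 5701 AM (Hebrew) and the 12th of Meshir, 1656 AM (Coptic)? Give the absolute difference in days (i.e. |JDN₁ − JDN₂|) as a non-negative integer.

JDN of the first date = 2429918.
JDN of the second date = 2429680.
|2429680 − 2429918| = 238.

238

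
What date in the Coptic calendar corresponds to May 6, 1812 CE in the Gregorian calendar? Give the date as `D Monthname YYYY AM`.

29 Parmouti 1528 AM

Julian Day Number of the source date = 2383005.
Converting JDN 2383005 to the Coptic calendar gives 29 Parmouti 1528 AM.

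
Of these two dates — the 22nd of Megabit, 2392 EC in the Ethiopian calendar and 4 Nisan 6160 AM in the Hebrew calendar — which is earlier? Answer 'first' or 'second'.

second

Converting both to JDN: 2597735 vs 2597732; the smaller is the second.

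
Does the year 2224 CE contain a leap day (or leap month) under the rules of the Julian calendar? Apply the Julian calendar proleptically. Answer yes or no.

2224 mod 4 = 0, so it is a leap year in the Julian calendar.

yes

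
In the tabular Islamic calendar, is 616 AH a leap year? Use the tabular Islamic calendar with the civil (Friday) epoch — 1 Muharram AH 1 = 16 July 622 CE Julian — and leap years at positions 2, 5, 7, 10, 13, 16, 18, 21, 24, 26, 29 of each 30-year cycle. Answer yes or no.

Year 616 AH is year 16 of its 30-year cycle; leap positions are 2, 5, 7, 10, 13, 16, 18, 21, 24, 26, 29, so it is a leap year (355 days).

yes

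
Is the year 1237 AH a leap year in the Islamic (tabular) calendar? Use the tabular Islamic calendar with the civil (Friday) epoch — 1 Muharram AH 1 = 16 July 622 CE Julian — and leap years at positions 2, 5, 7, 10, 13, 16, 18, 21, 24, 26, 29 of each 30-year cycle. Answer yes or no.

Year 1237 AH is year 7 of its 30-year cycle; leap positions are 2, 5, 7, 10, 13, 16, 18, 21, 24, 26, 29, so it is a leap year (355 days).

yes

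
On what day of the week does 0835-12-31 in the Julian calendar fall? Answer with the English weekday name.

Friday

This is JDN 2026406 (4 January 836 Gregorian).
JDN 2026406 mod 7 = 4, and JDN 0 was a Monday, so this is a Friday.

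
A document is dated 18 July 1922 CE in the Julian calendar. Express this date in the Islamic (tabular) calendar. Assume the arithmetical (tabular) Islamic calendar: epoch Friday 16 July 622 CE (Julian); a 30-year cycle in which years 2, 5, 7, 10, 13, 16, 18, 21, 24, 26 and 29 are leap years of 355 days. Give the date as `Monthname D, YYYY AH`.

Both dates share Julian Day Number 2423267; in the tabular Islamic calendar that is 6 Dhu al-Hijjah 1340 AH.

Dhu al-Hijjah 6, 1340 AH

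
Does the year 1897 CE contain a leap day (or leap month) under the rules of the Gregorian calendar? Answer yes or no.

1897 is not divisible by 4, so it is a common year.

no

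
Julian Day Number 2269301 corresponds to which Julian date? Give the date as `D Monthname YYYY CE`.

JDN 2269301 is 13 January 1501 in the proleptic Gregorian calendar.
In the Julian calendar that day is 3 January 1501 CE.

3 January 1501 CE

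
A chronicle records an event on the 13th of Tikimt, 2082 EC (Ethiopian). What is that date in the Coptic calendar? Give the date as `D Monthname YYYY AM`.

13 Paopi 1806 AM

Julian Day Number of the source date = 2484348.
Converting JDN 2484348 to the Coptic calendar gives 13 Paopi 1806 AM.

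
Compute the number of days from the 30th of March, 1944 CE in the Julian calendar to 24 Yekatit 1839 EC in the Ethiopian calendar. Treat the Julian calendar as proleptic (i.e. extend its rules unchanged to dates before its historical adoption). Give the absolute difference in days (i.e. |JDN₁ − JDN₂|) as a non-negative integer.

First date → JDN 2431193; second date → JDN 2395723.
The interval is |2431193 − 2395723| = 35470 days.

35470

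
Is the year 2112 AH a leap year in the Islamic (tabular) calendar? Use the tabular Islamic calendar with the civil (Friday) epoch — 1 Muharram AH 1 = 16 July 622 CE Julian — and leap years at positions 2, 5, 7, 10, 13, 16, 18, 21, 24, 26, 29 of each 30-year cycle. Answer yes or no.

Year 2112 AH is year 12 of its 30-year cycle; leap positions are 2, 5, 7, 10, 13, 16, 18, 21, 24, 26, 29, so it is a common year (354 days).

no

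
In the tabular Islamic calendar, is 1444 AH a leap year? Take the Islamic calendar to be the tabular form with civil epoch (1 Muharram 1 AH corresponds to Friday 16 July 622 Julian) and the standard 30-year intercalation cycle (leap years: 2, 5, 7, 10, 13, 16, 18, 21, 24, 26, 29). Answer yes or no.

no

Year 1444 AH is year 4 of its 30-year cycle; leap positions are 2, 5, 7, 10, 13, 16, 18, 21, 24, 26, 29, so it is a common year (354 days).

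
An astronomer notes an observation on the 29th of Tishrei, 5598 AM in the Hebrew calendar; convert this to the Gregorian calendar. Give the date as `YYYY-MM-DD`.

1837-10-28

Julian Day Number of the source date = 2392311.
Converting JDN 2392311 to the Gregorian calendar gives 28 October 1837 CE.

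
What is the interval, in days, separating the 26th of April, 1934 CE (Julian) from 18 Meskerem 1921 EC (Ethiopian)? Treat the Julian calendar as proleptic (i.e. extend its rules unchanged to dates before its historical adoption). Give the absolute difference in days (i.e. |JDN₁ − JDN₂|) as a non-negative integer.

JDN of the first date = 2427567.
JDN of the second date = 2425518.
|2425518 − 2427567| = 2049.

2049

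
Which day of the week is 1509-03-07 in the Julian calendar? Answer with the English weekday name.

Wednesday

In the proleptic Gregorian calendar this is 17 March 1509 (JDN 2272286).
2272286 ≡ 2 (mod 7); counting from Monday = 0 gives Wednesday.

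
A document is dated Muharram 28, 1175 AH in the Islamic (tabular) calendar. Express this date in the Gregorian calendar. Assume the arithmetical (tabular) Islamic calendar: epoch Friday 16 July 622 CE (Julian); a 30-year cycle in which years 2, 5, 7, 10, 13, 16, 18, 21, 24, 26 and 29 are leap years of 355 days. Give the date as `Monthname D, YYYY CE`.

August 29, 1761 CE

Both dates share Julian Day Number 2364493; in the Gregorian calendar that is 29 August 1761 CE.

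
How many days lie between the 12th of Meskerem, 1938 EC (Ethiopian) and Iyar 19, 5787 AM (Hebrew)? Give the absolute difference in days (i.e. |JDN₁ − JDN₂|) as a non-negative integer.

29831

First date → JDN 2431721; second date → JDN 2461552.
The interval is |2431721 − 2461552| = 29831 days.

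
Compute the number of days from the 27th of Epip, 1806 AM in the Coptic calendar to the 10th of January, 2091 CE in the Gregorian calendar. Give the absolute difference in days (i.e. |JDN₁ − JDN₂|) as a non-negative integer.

160

JDN of the first date = 2484632.
JDN of the second date = 2484792.
|2484792 − 2484632| = 160.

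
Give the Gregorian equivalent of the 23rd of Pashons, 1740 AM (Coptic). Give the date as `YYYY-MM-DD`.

Julian Day Number of the source date = 2460462.
Converting JDN 2460462 to the Gregorian calendar gives 31 May 2024 CE.

2024-05-31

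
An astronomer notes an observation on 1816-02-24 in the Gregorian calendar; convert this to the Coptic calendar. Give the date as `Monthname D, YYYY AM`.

Julian Day Number of the source date = 2384394.
Converting JDN 2384394 to the Coptic calendar gives 17 Meshir 1532 AM.

Meshir 17, 1532 AM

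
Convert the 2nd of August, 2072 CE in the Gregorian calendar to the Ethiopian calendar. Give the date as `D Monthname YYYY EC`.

26 Hamle 2064 EC

Both dates share Julian Day Number 2478057; in the Ethiopian calendar that is 26 Hamle 2064 EC.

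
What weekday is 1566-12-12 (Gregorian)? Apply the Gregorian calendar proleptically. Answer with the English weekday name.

JDN 2293375 mod 7 = 0, and JDN 0 was a Monday, so this is a Monday.

Monday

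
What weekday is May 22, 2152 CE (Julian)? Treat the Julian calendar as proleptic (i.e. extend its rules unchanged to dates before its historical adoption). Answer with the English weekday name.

Monday

Equivalently 5 June 2152 Gregorian, JDN 2507218.
2507218 ≡ 0 (mod 7); counting from Monday = 0 gives Monday.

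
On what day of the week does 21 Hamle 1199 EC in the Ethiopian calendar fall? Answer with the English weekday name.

Sunday

This is JDN 2162110 (22 July 1207 Gregorian).
2162110 ≡ 6 (mod 7); counting from Monday = 0 gives Sunday.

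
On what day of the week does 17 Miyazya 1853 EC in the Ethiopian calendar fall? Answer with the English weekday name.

Wednesday

This is JDN 2400890 (24 April 1861 Gregorian).
2400890 ≡ 2 (mod 7); counting from Monday = 0 gives Wednesday.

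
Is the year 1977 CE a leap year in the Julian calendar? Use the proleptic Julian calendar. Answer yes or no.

1977 mod 4 = 1, so it is a common year in the Julian calendar.

no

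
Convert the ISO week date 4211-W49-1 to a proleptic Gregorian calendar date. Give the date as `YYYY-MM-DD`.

4211-12-02

ISO week 1 of 4211 is the week containing the first Thursday of 4211.
Week 49, day 1 (Monday) lands on 4211-12-02.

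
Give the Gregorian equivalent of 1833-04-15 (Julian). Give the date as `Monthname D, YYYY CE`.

April 27, 1833 CE

For dates in this range the Gregorian date is 12 days ahead of the Julian.
15 April 1833 Julian + 12 days → 27 April 1833 Gregorian.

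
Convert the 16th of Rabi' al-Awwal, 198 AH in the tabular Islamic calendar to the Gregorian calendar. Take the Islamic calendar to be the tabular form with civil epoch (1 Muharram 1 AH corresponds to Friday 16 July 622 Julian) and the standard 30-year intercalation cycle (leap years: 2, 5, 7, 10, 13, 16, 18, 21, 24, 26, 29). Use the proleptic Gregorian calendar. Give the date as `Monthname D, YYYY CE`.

Julian Day Number of the source date = 2018324.
Converting JDN 2018324 to the Gregorian calendar gives 18 November 813 CE.

November 18, 813 CE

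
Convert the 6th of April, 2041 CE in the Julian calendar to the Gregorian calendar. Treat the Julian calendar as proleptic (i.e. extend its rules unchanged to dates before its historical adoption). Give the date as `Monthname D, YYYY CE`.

For dates in this range the Gregorian date is 13 days ahead of the Julian.
6 April 2041 Julian + 13 days → 19 April 2041 Gregorian.

April 19, 2041 CE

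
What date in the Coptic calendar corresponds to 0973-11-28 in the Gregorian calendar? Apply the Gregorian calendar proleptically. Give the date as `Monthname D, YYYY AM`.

Hathor 27, 690 AM

Julian Day Number of the source date = 2076773.
Converting JDN 2076773 to the Coptic calendar gives 27 Hathor 690 AM.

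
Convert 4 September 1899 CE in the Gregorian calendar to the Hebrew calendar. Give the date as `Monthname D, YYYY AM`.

Both dates share Julian Day Number 2414902; in the Hebrew calendar that is 29 Elul 5659 AM.

Elul 29, 5659 AM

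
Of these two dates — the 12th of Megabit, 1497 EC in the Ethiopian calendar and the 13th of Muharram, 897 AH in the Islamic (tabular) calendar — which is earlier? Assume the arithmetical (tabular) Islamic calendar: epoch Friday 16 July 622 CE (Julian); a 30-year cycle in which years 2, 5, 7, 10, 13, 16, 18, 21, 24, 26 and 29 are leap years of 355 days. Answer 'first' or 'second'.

second

The two dates have Julian Day Numbers 2270826 and 2265965 respectively.
Since 2265965 < 2270826, the second date comes first.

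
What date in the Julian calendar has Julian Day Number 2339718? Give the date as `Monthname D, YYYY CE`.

JDN 2339718 is 29 October 1693 in the Gregorian calendar.
In the Julian calendar that day is October 19, 1693 CE.

October 19, 1693 CE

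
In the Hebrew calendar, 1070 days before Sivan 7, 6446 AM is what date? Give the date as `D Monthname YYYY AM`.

1 Tammuz 6443 AM

Counting 1070 days back from JDN 2702243 reaches JDN 2701173, which is 1 Tammuz 6443 AM.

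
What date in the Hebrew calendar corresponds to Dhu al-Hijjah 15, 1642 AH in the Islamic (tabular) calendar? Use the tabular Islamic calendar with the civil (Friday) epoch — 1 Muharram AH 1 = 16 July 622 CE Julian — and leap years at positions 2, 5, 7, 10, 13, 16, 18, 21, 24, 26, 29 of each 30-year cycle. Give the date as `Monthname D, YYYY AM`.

The source date corresponds to 12 August 2215 in the Gregorian calendar (JDN 2530295).
That day falls on 16 Av 5975 AM in the Hebrew calendar.

Av 16, 5975 AM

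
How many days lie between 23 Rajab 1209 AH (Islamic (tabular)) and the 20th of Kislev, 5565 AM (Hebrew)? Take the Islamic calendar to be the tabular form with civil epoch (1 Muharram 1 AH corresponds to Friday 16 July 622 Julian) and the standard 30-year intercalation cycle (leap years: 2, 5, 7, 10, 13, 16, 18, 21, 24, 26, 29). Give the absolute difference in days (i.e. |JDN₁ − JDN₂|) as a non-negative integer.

First date → JDN 2376714; second date → JDN 2380284.
The interval is |2376714 − 2380284| = 3570 days.

3570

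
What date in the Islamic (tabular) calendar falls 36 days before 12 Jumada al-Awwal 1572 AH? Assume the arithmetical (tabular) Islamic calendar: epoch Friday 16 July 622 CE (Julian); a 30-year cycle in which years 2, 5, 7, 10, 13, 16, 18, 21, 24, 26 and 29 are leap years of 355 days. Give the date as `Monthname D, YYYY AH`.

Rabi' al-Thani 5, 1572 AH

The starting date is JDN 2505279; 2505279 − 36 = 2505243.
JDN 2505243 corresponds to Rabi' al-Thani 5, 1572 AH.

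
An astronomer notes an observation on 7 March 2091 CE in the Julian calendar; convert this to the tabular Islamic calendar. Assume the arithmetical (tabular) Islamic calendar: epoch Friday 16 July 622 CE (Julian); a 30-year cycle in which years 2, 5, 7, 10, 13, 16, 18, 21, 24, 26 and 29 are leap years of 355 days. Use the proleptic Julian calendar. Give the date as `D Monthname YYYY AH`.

29 Ramadan 1514 AH

Julian Day Number of the source date = 2484861.
Converting JDN 2484861 to the tabular Islamic calendar gives 29 Ramadan 1514 AH.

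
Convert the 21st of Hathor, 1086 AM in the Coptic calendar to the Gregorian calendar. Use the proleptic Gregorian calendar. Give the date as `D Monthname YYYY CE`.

25 November 1369 CE

Julian Day Number of the source date = 2221406.
Converting JDN 2221406 to the Gregorian calendar gives 25 November 1369 CE.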